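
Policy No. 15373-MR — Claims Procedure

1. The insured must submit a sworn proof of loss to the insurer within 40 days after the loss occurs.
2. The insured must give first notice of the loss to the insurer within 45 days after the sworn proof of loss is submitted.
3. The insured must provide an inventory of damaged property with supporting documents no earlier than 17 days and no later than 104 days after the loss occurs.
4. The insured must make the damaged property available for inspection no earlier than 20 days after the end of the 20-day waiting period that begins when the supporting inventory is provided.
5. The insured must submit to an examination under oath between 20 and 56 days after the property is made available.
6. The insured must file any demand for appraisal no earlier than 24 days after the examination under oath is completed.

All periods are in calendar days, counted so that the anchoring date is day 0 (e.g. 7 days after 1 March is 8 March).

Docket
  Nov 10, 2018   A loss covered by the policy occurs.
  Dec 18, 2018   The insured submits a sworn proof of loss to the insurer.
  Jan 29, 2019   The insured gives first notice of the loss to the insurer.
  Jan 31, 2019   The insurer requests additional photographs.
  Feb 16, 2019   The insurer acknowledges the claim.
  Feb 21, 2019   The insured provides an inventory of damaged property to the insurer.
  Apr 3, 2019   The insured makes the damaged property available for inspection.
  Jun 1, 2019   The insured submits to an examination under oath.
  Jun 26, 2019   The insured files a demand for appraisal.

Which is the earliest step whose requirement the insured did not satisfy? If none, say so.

Step 1 — counting 40 days from Nov 10, 2018 (when the loss occurs) gives a deadline of Dec 20, 2018; done Dec 18, 2018 — timely.
Step 2 — counting 45 days from Dec 18, 2018 (when the sworn proof of loss is submitted) gives a deadline of Feb 1, 2019; Jan 29, 2019 is within that limit.
Step 3 — 17 and 104 days from Nov 10, 2018 (when the loss occurs) are Nov 27, 2018 and Feb 22, 2019 respectively; done Feb 21, 2019, which is between those dates.
Step 4 — must wait 20 days from Mar 13, 2019 (end of the 20-day waiting period, which began when the supporting inventory is provided on Feb 21, 2019), so not before Apr 2, 2019; done Apr 3, 2019, after the minimum wait.
Step 5 — 20 and 56 days from Apr 3, 2019 (when the property is made available) are Apr 23, 2019 and May 29, 2019 respectively; Jun 1, 2019 is 3 days past the end of the window.
The analysis stops there.

Step 5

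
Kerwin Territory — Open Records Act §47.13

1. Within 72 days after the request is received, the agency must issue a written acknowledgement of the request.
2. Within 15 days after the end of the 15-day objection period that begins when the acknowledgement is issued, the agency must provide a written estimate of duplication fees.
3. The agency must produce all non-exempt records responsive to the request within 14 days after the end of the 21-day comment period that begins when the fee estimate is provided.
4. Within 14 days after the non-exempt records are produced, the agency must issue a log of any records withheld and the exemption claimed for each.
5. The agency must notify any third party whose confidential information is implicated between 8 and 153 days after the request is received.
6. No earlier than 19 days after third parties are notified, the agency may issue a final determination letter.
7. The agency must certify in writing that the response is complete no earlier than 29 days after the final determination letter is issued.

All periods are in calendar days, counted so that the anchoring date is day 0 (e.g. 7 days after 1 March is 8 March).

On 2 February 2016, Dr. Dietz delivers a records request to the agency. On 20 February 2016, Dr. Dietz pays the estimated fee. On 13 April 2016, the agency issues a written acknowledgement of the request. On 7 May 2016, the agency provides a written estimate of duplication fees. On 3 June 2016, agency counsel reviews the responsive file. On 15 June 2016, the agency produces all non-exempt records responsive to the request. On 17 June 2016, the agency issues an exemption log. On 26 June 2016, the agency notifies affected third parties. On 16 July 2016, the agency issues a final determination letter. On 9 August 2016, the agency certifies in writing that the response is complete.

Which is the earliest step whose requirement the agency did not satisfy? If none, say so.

Step 3

(1) due by 2 February 2016 + 72 days = 14 April 2016; 13 April 2016 is within that limit.
(2) due by 28 April 2016 + 15 days = 13 May 2016; done 7 May 2016 — timely.
(3) due by 28 May 2016 + 14 days = 11 June 2016; not done until 15 June 2016, 4 days after the deadline.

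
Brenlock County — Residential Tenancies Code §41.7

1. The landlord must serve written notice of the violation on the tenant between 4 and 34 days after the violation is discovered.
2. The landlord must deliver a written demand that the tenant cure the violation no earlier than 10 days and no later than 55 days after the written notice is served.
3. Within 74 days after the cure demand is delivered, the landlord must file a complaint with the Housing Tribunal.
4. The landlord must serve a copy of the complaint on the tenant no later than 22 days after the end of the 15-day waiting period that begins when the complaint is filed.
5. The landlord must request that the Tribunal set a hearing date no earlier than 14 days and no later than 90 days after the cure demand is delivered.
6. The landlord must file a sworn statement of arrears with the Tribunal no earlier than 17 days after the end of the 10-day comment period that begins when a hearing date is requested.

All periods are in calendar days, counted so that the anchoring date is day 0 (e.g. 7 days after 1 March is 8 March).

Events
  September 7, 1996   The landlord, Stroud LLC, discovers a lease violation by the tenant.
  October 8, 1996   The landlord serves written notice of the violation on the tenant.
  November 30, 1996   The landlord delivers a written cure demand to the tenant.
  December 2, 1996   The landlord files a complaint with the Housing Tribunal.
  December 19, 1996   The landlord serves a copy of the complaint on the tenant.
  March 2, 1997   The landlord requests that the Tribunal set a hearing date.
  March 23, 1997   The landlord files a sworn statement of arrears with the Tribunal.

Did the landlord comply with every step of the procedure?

No

Step 1: the window is 4–34 days after September 7, 1996 (when the violation is discovered), so September 11, 1996 through October 11, 1996; done October 8, 1996, which is between those dates.
Step 2: the window is 10–55 days after October 8, 1996 (when the written notice is served), so October 18, 1996 through December 2, 1996; done November 30, 1996 — within the window.
Step 3: 74 days after November 30, 1996 (when the cure demand is delivered) is February 12, 1997; completed December 2, 1996, before the deadline.
Step 4: 22 days after December 17, 1996 (end of the 15-day waiting period, which began when the complaint is filed on December 2, 1996) is January 8, 1997; December 19, 1996 is within that limit.
Step 5: the window is 14–90 days after November 30, 1996 (when the cure demand is delivered), so December 14, 1996 through February 28, 1997; done March 2, 1997 — 2 days after the window closed.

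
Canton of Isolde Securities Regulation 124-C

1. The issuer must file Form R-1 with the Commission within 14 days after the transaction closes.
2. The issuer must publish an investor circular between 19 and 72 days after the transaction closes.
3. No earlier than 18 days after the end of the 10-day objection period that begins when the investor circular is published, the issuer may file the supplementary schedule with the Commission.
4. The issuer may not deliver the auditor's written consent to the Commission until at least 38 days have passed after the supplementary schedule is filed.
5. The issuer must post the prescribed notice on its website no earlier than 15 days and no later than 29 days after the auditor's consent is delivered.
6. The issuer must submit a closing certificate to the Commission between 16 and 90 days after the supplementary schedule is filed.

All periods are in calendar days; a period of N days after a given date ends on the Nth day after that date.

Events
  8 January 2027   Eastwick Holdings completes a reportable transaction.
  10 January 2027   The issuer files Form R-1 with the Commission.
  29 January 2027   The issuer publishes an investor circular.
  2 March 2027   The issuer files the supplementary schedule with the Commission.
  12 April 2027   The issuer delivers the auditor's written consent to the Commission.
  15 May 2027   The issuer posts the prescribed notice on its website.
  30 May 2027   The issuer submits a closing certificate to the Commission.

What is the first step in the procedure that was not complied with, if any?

Step 5

Step 1: 14 days after 8 January 2027 (when the transaction closes) is 22 January 2027; 10 January 2027 is within that limit.
Step 2: the window is 19–72 days after 8 January 2027 (when the transaction closes), so 27 January 2027 through 21 March 2027; 29 January 2027 falls inside that range.
Step 3: the earliest permitted date is 18 days after 8 February 2027 (end of the 10-day objection period, which began when the investor circular is published on 29 January 2027), i.e. 26 February 2027; done 2 March 2027 — permitted.
Step 4: the earliest permitted date is 38 days after 2 March 2027 (when the supplementary schedule is filed), i.e. 9 April 2027; done 12 April 2027 — permitted.
Step 5: the window is 15–29 days after 12 April 2027 (when the auditor's consent is delivered), so 27 April 2027 through 11 May 2027; 15 May 2027 is 4 days past the end of the window.
That is the first point of non-compliance.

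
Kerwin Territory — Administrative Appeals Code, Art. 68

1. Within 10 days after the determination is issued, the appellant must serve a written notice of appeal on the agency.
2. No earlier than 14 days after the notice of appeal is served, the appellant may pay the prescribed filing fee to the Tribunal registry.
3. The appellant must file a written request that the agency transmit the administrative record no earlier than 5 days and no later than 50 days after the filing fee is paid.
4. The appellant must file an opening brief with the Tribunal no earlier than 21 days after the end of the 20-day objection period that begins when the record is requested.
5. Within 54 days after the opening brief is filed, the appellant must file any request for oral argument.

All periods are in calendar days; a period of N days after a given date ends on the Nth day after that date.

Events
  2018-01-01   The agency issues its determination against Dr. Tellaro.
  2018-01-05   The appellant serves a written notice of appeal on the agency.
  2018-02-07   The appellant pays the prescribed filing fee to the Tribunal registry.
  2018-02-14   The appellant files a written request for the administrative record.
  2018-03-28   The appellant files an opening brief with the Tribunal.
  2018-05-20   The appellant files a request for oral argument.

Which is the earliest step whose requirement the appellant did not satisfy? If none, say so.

None — every step was satisfied

(1) due by 2018-01-01 + 10 days = 2018-01-11; completed 2018-01-05, before the deadline.
(2) permitted from 2018-01-05 + 14 days = 2018-01-19 onward; done 2018-02-07, after the minimum wait.
(3) the permitted window runs from 2018-02-07 + 5 = 2018-02-12 to 2018-02-07 + 50 = 2018-03-29; done 2018-02-14 — within the window.
(4) permitted from 2018-03-06 + 21 days = 2018-03-27 onward; 2018-03-28 is on or after that date.
(5) due by 2018-03-28 + 54 days = 2018-05-21; done 2018-05-20 — timely.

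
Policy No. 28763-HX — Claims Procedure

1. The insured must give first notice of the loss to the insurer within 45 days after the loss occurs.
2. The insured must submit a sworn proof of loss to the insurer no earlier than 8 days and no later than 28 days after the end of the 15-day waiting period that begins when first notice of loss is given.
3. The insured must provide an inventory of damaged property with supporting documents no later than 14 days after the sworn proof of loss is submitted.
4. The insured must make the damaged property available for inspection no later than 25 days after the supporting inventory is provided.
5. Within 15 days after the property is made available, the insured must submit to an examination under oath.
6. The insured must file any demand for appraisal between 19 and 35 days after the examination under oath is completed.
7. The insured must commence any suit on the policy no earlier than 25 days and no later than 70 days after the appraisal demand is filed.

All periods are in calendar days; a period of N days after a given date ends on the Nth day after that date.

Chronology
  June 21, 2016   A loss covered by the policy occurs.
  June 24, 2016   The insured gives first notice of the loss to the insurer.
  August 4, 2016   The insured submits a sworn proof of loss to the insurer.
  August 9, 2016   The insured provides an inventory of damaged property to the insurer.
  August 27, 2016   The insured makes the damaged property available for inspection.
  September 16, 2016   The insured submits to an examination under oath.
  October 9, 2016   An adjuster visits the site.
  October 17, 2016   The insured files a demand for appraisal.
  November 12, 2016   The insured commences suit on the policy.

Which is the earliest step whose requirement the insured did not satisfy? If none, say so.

Step 1: 45 days after June 21, 2016 (when the loss occurs) is August 5, 2016; completed June 24, 2016, before the deadline.
Step 2: the window is 8–28 days after July 9, 2016 (end of the 15-day waiting period, which began when first notice of loss is given on June 24, 2016), so July 17, 2016 through August 6, 2016; done August 4, 2016 — within the window.
Step 3: 14 days after August 4, 2016 (when the sworn proof of loss is submitted) is August 18, 2016; completed August 9, 2016, before the deadline.
Step 4: 25 days after August 9, 2016 (when the supporting inventory is provided) is September 3, 2016; done August 27, 2016 — timely.
Step 5: 15 days after August 27, 2016 (when the property is made available) is September 11, 2016; September 16, 2016 misses that deadline by 5 days.

Step 5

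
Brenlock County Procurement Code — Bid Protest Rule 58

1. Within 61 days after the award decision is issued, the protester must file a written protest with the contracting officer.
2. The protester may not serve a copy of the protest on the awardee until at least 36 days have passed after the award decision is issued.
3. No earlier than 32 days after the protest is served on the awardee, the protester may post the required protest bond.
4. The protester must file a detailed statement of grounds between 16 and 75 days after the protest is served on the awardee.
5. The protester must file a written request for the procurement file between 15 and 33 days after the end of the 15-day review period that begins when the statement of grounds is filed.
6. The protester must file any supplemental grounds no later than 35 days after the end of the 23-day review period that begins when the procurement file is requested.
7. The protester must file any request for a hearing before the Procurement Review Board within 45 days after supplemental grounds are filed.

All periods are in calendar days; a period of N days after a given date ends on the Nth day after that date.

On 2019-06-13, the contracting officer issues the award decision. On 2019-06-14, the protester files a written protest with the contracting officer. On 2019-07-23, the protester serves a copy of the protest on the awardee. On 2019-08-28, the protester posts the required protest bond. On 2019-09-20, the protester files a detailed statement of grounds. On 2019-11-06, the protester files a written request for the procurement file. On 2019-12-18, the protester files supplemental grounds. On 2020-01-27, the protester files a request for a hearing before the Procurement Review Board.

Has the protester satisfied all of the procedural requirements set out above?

Yes

(1) due by 2019-06-13 + 61 days = 2019-08-13; completed 2019-06-14, before the deadline.
(2) permitted from 2019-06-13 + 36 days = 2019-07-19 onward; 2019-07-23 is on or after that date.
(3) permitted from 2019-07-23 + 32 days = 2019-08-24 onward; 2019-08-28 is on or after that date.
(4) the permitted window runs from 2019-07-23 + 16 = 2019-08-08 to 2019-07-23 + 75 = 2019-10-06; 2019-09-20 falls inside that range.
(5) the permitted window runs from 2019-10-05 + 15 = 2019-10-20 to 2019-10-05 + 33 = 2019-11-07; done 2019-11-06 — within the window.
(6) due by 2019-11-29 + 35 days = 2020-01-03; completed 2019-12-18, before the deadline.
(7) due by 2019-12-18 + 45 days = 2020-02-01; completed 2020-01-27, before the deadline.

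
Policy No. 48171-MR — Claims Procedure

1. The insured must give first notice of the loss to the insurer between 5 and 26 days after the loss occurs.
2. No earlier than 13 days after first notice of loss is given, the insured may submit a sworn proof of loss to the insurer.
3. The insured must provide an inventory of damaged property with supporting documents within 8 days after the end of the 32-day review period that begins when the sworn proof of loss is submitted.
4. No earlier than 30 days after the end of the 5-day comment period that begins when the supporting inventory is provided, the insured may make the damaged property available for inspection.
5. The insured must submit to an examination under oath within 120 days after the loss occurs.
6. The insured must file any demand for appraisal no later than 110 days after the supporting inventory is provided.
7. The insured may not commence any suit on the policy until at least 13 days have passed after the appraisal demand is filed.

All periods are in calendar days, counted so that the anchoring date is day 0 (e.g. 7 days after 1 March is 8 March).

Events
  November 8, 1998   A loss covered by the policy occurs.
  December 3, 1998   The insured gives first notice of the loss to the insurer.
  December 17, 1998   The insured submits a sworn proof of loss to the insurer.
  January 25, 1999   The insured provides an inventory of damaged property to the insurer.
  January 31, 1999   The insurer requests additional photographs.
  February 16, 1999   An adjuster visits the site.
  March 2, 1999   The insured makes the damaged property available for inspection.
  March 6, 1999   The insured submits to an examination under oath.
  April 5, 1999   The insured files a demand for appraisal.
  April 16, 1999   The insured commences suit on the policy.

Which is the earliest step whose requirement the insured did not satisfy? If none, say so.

(1) the permitted window runs from November 8, 1998 + 5 = November 13, 1998 to November 8, 1998 + 26 = December 4, 1998; done December 3, 1998, which is between those dates.
(2) permitted from December 3, 1998 + 13 days = December 16, 1998 onward; done December 17, 1998, after the minimum wait.
(3) due by January 18, 1999 + 8 days = January 26, 1999; January 25, 1999 is within that limit.
(4) permitted from January 30, 1999 + 30 days = March 1, 1999 onward; March 2, 1999 is on or after that date.
(5) due by November 8, 1998 + 120 days = March 8, 1999; March 6, 1999 is within that limit.
(6) due by January 25, 1999 + 110 days = May 15, 1999; done April 5, 1999 — timely.
(7) permitted from April 5, 1999 + 13 days = April 18, 1999 onward; April 16, 1999 is 2 days before the earliest permitted date.

Step 7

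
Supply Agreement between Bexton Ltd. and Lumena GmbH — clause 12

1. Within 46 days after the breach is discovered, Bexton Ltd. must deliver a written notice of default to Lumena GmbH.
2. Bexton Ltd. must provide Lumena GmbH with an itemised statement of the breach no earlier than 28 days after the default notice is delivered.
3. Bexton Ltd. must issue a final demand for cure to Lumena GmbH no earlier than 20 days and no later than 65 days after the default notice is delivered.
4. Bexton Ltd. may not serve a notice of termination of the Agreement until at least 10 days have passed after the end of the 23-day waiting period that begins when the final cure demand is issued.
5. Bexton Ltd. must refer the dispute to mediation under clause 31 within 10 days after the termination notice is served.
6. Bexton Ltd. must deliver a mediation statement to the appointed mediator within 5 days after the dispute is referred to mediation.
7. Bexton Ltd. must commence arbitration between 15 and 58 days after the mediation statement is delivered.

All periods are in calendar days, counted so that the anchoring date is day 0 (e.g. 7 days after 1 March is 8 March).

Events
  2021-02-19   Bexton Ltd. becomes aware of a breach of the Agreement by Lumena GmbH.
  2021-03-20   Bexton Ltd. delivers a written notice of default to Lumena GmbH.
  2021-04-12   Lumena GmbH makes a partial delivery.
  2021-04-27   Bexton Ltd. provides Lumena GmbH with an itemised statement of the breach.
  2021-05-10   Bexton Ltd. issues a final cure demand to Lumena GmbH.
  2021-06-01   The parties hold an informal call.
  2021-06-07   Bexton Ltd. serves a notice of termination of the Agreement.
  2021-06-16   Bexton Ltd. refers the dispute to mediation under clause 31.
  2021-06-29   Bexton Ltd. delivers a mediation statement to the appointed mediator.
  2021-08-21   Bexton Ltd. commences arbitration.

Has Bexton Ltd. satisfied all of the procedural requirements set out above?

No

Step 1 — counting 46 days from 2021-02-19 (when the breach is discovered) gives a deadline of 2021-04-06; completed 2021-03-20, before the deadline.
Step 2 — must wait 28 days from 2021-03-20 (when the default notice is delivered), so not before 2021-04-17; done 2021-04-27, after the minimum wait.
Step 3 — 20 and 65 days from 2021-03-20 (when the default notice is delivered) are 2021-04-09 and 2021-05-24 respectively; 2021-05-10 falls inside that range.
Step 4 — must wait 10 days from 2021-06-02 (end of the 23-day waiting period, which began when the final cure demand is issued on 2021-05-10), so not before 2021-06-12; 2021-06-07 is 5 days before the earliest permitted date.
The analysis stops there.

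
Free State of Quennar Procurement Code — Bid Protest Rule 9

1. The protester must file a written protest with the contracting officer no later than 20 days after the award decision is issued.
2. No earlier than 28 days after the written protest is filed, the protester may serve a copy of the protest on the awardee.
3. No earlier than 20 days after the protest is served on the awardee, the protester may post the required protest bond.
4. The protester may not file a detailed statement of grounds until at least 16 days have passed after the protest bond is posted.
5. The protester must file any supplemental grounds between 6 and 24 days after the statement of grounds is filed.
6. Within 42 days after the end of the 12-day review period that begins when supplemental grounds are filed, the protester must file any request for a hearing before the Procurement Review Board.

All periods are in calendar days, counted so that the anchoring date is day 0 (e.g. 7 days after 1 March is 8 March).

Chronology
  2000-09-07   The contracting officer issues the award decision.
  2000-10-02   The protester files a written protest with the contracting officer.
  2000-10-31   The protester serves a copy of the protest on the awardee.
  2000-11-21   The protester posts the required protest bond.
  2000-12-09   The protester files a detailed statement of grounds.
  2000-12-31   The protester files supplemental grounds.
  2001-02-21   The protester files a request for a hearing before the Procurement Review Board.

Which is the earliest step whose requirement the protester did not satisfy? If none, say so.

Step 1

Step 1 — counting 20 days from 2000-09-07 (when the award decision is issued) gives a deadline of 2000-09-27; not done until 2000-10-02, 5 days after the deadline.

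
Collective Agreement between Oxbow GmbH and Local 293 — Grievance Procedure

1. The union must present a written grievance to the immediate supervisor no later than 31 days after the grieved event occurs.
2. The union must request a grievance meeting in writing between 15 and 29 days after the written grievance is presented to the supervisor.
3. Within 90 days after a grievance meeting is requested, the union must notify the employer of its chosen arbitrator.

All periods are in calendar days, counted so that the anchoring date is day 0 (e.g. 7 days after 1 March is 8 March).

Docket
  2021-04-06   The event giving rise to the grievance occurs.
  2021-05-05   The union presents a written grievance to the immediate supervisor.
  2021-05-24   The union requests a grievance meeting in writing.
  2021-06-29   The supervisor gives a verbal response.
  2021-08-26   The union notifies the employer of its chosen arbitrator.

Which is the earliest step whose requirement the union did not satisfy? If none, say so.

Step 3

Step 1 — counting 31 days from 2021-04-06 (when the grieved event occurs) gives a deadline of 2021-05-07; 2021-05-05 is within that limit.
Step 2 — 15 and 29 days from 2021-05-05 (when the written grievance is presented to the supervisor) are 2021-05-20 and 2021-06-03 respectively; done 2021-05-24, which is between those dates.
Step 3 — counting 90 days from 2021-05-24 (when a grievance meeting is requested) gives a deadline of 2021-08-22; not done until 2021-08-26, 4 days after the deadline.
No need to go further; step 3 was not satisfied.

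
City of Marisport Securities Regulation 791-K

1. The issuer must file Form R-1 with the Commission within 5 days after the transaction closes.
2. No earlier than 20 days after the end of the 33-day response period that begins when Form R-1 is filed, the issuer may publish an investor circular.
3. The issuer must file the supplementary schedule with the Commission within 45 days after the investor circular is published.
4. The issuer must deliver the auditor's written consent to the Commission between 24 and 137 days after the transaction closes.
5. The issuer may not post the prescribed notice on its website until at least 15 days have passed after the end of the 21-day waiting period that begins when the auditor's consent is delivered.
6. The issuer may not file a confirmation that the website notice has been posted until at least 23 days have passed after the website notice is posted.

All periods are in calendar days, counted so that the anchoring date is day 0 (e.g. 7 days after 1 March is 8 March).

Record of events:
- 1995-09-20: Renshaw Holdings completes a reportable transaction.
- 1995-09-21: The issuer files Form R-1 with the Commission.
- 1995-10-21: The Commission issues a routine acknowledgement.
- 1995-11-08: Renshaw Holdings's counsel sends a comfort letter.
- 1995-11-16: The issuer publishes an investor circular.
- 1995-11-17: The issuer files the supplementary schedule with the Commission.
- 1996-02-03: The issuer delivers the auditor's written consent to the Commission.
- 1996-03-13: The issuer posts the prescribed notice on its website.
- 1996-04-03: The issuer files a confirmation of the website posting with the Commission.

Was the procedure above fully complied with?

No

Step 1 — counting 5 days from 1995-09-20 (when the transaction closes) gives a deadline of 1995-09-25; 1995-09-21 is within that limit.
Step 2 — must wait 20 days from 1995-10-24 (end of the 33-day response period, which began when Form R-1 is filed on 1995-09-21), so not before 1995-11-13; 1995-11-16 is on or after that date.
Step 3 — counting 45 days from 1995-11-16 (when the investor circular is published) gives a deadline of 1995-12-31; done 1995-11-17 — timely.
Step 4 — 24 and 137 days from 1995-09-20 (when the transaction closes) are 1995-10-14 and 1996-02-04 respectively; done 1996-02-03, which is between those dates.
Step 5 — must wait 15 days from 1996-02-24 (end of the 21-day waiting period, which began when the auditor's consent is delivered on 1996-02-03), so not before 1996-03-10; done 1996-03-13, after the minimum wait.
Step 6 — must wait 23 days from 1996-03-13 (when the website notice is posted), so not before 1996-04-05; 1996-04-03 is 2 days before the earliest permitted date.
Later steps need not be reached.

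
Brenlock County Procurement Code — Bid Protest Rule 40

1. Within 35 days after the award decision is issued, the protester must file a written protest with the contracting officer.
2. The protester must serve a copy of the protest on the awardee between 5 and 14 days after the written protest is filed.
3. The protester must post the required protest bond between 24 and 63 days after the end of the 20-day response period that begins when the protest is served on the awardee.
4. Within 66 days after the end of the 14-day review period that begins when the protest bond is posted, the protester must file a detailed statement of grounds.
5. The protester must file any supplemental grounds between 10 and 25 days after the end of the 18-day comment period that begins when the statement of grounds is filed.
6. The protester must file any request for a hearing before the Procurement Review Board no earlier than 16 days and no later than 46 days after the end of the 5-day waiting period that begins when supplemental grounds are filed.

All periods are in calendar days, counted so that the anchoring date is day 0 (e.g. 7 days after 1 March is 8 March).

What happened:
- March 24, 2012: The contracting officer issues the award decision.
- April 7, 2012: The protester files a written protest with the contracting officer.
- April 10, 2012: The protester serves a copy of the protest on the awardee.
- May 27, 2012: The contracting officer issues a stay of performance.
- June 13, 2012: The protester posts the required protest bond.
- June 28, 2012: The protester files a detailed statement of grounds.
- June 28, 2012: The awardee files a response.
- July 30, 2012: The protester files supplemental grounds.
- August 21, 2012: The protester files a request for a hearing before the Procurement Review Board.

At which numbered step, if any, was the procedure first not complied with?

Step 2

Step 1: 35 days after March 24, 2012 (when the award decision is issued) is April 28, 2012; completed April 7, 2012, before the deadline.
Step 2: the window is 5–14 days after April 7, 2012 (when the written protest is filed), so April 12, 2012 through April 21, 2012; April 10, 2012 is 2 days too early.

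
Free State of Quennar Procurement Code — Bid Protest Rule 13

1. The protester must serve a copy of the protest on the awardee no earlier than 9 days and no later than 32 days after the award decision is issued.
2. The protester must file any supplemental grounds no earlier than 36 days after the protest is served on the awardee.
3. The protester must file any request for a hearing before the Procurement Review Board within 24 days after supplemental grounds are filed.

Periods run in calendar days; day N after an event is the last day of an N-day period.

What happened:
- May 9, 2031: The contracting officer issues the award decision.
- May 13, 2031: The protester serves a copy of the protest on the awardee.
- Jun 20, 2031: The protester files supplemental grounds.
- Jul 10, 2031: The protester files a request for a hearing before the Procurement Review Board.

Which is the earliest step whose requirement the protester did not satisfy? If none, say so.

Step 1 — 9 and 32 days from May 9, 2031 (when the award decision is issued) are May 18, 2031 and Jun 10, 2031 respectively; done May 13, 2031 — 5 days before the window opened.
The analysis stops there.

Step 1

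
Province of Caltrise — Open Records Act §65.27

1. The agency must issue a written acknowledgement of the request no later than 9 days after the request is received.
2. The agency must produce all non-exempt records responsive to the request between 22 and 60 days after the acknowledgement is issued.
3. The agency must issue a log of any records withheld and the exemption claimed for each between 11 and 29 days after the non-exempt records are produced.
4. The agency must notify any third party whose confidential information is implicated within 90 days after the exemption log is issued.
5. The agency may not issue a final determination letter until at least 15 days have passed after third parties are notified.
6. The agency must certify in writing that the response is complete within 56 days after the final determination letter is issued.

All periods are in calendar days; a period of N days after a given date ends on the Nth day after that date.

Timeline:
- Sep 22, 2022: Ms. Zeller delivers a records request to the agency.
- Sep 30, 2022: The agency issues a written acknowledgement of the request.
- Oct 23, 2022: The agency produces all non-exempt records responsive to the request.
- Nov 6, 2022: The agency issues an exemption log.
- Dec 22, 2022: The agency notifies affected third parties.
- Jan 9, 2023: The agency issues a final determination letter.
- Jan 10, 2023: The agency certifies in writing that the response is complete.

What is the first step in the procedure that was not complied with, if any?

(1) due by Sep 22, 2022 + 9 days = Oct 1, 2022; completed Sep 30, 2022, before the deadline.
(2) the permitted window runs from Sep 30, 2022 + 22 = Oct 22, 2022 to Sep 30, 2022 + 60 = Nov 29, 2022; Oct 23, 2022 falls inside that range.
(3) the permitted window runs from Oct 23, 2022 + 11 = Nov 3, 2022 to Oct 23, 2022 + 29 = Nov 21, 2022; done Nov 6, 2022, which is between those dates.
(4) due by Nov 6, 2022 + 90 days = Feb 4, 2023; done Dec 22, 2022 — timely.
(5) permitted from Dec 22, 2022 + 15 days = Jan 6, 2023 onward; Jan 9, 2023 is on or after that date.
(6) due by Jan 9, 2023 + 56 days = Mar 6, 2023; done Jan 10, 2023 — timely.

None — every step was satisfied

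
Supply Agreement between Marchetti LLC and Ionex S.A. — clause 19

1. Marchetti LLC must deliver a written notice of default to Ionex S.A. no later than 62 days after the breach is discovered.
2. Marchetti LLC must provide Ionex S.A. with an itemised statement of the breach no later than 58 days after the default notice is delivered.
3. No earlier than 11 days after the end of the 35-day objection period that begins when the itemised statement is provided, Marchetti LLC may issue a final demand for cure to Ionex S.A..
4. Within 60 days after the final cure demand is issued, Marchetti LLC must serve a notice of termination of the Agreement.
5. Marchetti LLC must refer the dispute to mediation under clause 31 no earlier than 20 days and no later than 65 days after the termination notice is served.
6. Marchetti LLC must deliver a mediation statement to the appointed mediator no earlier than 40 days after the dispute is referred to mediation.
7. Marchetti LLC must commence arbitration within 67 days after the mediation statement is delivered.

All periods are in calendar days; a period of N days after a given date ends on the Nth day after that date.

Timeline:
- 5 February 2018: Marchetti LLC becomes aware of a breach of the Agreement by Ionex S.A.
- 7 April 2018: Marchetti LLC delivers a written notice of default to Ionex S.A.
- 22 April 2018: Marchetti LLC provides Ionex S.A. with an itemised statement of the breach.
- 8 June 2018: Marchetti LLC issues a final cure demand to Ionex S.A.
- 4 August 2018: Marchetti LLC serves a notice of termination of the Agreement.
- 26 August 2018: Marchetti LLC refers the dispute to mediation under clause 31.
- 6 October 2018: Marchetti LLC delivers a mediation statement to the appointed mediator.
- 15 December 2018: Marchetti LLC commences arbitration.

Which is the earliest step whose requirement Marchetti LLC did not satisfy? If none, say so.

Step 7

(1) due by 5 February 2018 + 62 days = 8 April 2018; 7 April 2018 is within that limit.
(2) due by 7 April 2018 + 58 days = 4 June 2018; done 22 April 2018 — timely.
(3) permitted from 27 May 2018 + 11 days = 7 June 2018 onward; done 8 June 2018 — permitted.
(4) due by 8 June 2018 + 60 days = 7 August 2018; done 4 August 2018 — timely.
(5) the permitted window runs from 4 August 2018 + 20 = 24 August 2018 to 4 August 2018 + 65 = 8 October 2018; done 26 August 2018, which is between those dates.
(6) permitted from 26 August 2018 + 40 days = 5 October 2018 onward; done 6 October 2018, after the minimum wait.
(7) due by 6 October 2018 + 67 days = 12 December 2018; done 15 December 2018 — 3 days late.
The analysis stops there.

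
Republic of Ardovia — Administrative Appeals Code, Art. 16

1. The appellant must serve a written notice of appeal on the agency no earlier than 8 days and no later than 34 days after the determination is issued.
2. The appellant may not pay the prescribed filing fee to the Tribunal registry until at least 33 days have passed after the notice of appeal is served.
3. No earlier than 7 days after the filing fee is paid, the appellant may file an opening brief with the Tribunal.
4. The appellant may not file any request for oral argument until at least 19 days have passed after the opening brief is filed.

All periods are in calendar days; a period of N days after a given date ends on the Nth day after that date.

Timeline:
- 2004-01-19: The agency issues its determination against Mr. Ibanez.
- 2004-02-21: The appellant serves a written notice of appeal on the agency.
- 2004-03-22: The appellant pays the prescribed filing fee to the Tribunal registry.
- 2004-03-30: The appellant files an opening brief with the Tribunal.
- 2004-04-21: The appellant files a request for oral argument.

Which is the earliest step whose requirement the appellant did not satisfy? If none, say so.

Step 1 — 8 and 34 days from 2004-01-19 (when the determination is issued) are 2004-01-27 and 2004-02-22 respectively; done 2004-02-21, which is between those dates.
Step 2 — must wait 33 days from 2004-02-21 (when the notice of appeal is served), so not before 2004-03-25; acted on 2004-03-22, 3 days prematurely.
The analysis stops there.

Step 2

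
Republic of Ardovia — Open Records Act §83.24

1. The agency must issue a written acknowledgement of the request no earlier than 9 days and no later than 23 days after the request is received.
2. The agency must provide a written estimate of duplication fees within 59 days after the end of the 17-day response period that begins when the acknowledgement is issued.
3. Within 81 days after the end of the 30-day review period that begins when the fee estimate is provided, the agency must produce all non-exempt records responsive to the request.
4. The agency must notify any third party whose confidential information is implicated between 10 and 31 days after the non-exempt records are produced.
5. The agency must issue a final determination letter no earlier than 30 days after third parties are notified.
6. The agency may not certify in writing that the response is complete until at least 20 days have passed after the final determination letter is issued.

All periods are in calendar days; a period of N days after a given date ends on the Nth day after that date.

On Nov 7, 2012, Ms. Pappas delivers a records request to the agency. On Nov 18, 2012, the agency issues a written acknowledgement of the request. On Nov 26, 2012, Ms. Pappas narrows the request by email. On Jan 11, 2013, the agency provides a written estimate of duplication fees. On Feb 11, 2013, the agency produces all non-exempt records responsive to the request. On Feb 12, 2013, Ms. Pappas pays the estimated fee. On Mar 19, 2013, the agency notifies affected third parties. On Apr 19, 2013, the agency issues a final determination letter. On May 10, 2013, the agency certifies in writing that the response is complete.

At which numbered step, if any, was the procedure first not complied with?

Step 1 — 9 and 23 days from Nov 7, 2012 (when the request is received) are Nov 16, 2012 and Nov 30, 2012 respectively; Nov 18, 2012 falls inside that range.
Step 2 — counting 59 days from Dec 5, 2012 (end of the 17-day response period, which began when the acknowledgement is issued on Nov 18, 2012) gives a deadline of Feb 2, 2013; done Jan 11, 2013 — timely.
Step 3 — counting 81 days from Feb 10, 2013 (end of the 30-day review period, which began when the fee estimate is provided on Jan 11, 2013) gives a deadline of May 2, 2013; Feb 11, 2013 is within that limit.
Step 4 — 10 and 31 days from Feb 11, 2013 (when the non-exempt records are produced) are Feb 21, 2013 and Mar 14, 2013 respectively; Mar 19, 2013 is 5 days past the end of the window.

Step 4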